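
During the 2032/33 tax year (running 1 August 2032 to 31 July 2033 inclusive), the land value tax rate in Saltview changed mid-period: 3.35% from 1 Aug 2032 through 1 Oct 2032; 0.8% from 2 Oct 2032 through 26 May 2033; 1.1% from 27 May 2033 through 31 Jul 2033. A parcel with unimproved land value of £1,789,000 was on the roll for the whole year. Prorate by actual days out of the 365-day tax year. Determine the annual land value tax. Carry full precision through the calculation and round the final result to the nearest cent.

£23,031.54

1 Aug – 1 Oct 2032: 62 days at 3.35% → £1,789,000 × 3.35% × 62/365 = £10,180.1452
2 Oct 2032 – 26 May 2033: 237 days at 0.8% → £1,789,000 × 0.8% × 237/365 = £9,292.9973
27 May – 31 Jul 2033: 66 days at 1.1% → £1,789,000 × 1.1% × 66/365 = £3,558.3945
Total = £23,031.5370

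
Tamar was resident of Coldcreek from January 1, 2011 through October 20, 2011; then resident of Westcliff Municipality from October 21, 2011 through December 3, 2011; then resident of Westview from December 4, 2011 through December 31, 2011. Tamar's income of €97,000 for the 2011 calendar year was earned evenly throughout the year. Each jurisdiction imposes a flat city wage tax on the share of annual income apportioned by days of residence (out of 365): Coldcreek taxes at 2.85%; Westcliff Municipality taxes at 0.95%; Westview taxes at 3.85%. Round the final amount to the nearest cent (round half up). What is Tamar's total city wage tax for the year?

Coldcreek, January 1 – October 20, 2011: 293 days → €97,000 × 2.85% × 293/365 = €2,219.1740
Westcliff Municipality, October 21 – December 3, 2011: 44 days → €97,000 × 0.95% × 44/365 = €111.0849
Westview, December 4 – December 31, 2011: 28 days → €97,000 × 3.85% × 28/365 = €286.4822
Total = €2,616.7411

€2,616.74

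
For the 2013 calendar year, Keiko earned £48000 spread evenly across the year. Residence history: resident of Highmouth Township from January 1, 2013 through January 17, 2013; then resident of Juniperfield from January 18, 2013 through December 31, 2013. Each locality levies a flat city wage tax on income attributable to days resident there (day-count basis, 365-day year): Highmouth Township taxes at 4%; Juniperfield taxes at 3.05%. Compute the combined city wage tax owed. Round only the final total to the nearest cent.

£1485.24

Highmouth Township, January 1 – January 17, 2013: 17 days → £48000 × 4% × 17/365 = £89.4247
Juniperfield, January 18 – December 31, 2013: 348 days → £48000 × 3.05% × 348/365 = £1395.8137
Total = £1485.2384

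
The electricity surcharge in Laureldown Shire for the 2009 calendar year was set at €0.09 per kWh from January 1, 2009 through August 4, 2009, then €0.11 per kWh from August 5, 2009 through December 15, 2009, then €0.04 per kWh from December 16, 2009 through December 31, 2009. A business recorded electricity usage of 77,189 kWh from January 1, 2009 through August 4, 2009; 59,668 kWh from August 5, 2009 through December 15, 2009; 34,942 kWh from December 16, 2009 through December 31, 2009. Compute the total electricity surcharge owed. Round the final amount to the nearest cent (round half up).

€14,908.17

January 1 – August 4, 2009: 77,189 kWh at €0.09/kWh → €6,947.01
August 5 – December 15, 2009: 59,668 kWh at €0.11/kWh → €6,563.48
December 16 – December 31, 2009: 34,942 kWh at €0.04/kWh → €1,397.68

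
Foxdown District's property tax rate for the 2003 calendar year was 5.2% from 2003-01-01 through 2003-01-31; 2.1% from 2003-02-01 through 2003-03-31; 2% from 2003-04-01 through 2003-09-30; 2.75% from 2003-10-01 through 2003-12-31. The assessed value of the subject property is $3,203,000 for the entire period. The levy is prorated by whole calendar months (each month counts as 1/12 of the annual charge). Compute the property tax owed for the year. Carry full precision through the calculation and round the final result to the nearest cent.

$79,140.79

2003-01-01 to 2003-01-31: 1 month at 5.2% → $3,203,000 × 5.2% × 1/12 = $13,879.6667
2003-02-01 to 2003-03-31: 2 months at 2.1% → $3,203,000 × 2.1% × 2/12 = $11,210.5000
2003-04-01 to 2003-09-30: 6 months at 2% → $3,203,000 × 2% × 6/12 = $32,030.0000
2003-10-01 to 2003-12-31: 3 months at 2.75% → $3,203,000 × 2.75% × 3/12 = $22,020.6250
Total = $79,140.7917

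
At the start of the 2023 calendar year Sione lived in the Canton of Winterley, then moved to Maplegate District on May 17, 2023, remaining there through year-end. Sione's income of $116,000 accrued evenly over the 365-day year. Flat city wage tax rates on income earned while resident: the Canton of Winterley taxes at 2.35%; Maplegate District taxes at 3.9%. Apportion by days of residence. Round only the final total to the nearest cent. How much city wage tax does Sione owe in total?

$3,854.06

The Canton of Winterley, January 1 – May 16, 2023: 136 days → $116,000 × 2.35% × 136/365 = $1,015.7151
Maplegate District, May 17 – December 31, 2023: 229 days → $116,000 × 3.9% × 229/365 = $2,838.3452
Total = $3,854.0603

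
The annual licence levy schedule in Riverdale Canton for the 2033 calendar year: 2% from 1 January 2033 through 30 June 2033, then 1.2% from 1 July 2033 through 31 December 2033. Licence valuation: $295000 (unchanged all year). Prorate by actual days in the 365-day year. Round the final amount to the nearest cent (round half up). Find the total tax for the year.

1 January – 30 June 2033: 181 days at 2% → $295000 × 2% × 181/365 = $2925.7534
1 July – 31 December 2033: 184 days at 1.2% → $295000 × 1.2% × 184/365 = $1784.5479
Total = $4710.3014

$4710.30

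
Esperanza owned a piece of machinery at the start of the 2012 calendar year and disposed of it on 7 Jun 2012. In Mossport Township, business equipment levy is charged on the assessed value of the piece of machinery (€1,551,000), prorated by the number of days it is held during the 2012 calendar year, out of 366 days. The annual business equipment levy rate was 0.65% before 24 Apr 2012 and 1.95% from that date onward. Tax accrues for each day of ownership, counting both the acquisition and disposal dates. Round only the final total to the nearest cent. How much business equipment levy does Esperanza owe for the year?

€6,858.73

1 Jan – 23 Apr 2012: 114 days at 0.65% → €1,551,000 × 0.65% × 114/366 = €3,140.1393
24 Apr – 7 Jun 2012: 45 days at 1.95% → €1,551,000 × 1.95% × 45/366 = €3,718.5861
Total = €6,858.7254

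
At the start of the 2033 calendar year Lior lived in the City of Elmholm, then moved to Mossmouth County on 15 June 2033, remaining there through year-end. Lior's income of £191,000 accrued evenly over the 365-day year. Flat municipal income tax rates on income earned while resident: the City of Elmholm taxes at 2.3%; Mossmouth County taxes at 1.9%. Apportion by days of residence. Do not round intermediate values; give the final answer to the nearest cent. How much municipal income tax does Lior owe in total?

£3,974.37

The City of Elmholm, 1 January – 14 June 2033: 165 days → £191,000 × 2.3% × 165/365 = £1,985.8767
Mossmouth County, 15 June – 31 December 2033: 200 days → £191,000 × 1.9% × 200/365 = £1,988.4932
Total = £3,974.3699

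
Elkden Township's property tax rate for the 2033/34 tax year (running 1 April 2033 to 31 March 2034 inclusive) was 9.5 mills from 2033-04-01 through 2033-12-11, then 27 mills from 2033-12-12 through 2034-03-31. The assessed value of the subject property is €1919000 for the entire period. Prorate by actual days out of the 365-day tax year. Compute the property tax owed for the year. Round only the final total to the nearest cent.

€28351.25

2033-04-01 to 2033-12-11: 255 days at 9.5 mills → €1919000 × 0.95% × 255/365 = €12736.3767
2033-12-12 to 2034-03-31: 110 days at 27 mills → €1919000 × 2.7% × 110/365 = €15614.8767
Total = €28351.2534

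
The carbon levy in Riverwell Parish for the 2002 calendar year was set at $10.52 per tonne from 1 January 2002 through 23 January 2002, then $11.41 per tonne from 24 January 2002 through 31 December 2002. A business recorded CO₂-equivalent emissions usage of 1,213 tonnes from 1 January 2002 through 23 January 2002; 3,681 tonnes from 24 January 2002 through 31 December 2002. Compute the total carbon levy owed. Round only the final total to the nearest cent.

1 January – 23 January 2002: 1,213 tonnes at $10.52/tonne → $12760.76
24 January – 31 December 2002: 3,681 tonnes at $11.41/tonne → $42000.21

$54760.97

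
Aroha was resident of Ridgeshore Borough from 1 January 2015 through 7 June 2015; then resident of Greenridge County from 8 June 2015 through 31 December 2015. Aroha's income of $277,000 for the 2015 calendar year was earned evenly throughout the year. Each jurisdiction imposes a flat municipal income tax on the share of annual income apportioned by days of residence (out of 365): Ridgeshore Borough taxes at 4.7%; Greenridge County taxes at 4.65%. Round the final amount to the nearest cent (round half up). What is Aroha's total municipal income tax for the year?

$12,940.45

Ridgeshore Borough, 1 January – 7 June 2015: 158 days → $277,000 × 4.7% × 158/365 = $5,635.6219
Greenridge County, 8 June – 31 December 2015: 207 days → $277,000 × 4.65% × 207/365 = $7,304.8315
Total = $12,940.4534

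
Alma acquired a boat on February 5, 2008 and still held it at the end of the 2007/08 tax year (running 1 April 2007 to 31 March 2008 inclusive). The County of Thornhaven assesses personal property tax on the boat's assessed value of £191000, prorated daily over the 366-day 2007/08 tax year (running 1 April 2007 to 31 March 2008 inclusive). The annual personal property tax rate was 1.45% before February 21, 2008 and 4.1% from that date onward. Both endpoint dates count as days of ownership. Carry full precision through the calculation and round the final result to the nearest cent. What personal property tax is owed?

February 5 – February 20, 2008: 16 days at 1.45% → £191000 × 1.45% × 16/366 = £121.0710
February 21 – March 31, 2008: 40 days at 4.1% → £191000 × 4.1% × 40/366 = £855.8470
Total = £976.9180

£976.92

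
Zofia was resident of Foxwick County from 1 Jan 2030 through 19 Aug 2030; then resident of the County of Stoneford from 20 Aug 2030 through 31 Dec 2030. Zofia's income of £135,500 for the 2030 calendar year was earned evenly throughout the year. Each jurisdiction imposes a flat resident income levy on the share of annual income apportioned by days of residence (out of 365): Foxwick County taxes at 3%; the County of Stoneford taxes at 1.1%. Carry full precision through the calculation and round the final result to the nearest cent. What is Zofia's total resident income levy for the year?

£3,119.84

Foxwick County, 1 Jan – 19 Aug 2030: 231 days → £135,500 × 3% × 231/365 = £2,572.6438
The County of Stoneford, 20 Aug – 31 Dec 2030: 134 days → £135,500 × 1.1% × 134/365 = £547.1973
Total = £3,119.8411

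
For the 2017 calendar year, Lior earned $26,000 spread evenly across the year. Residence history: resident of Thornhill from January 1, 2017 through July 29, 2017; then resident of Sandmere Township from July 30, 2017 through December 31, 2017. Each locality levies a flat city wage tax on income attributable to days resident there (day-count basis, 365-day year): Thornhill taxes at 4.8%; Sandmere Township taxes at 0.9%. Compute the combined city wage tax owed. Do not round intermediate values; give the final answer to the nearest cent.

$817.40

Thornhill, January 1 – July 29, 2017: 210 days → $26,000 × 4.8% × 210/365 = $718.0274
Sandmere Township, July 30 – December 31, 2017: 155 days → $26,000 × 0.9% × 155/365 = $99.3699
Total = $817.3973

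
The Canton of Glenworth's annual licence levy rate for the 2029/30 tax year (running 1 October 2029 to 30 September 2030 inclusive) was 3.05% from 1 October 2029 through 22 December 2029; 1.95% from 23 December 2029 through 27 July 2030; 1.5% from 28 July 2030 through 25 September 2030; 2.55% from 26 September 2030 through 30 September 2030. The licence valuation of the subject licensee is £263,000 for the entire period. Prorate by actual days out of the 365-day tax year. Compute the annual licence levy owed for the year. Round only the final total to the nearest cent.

£5,613.43

1 October – 22 December 2029: 83 days at 3.05% → £263,000 × 3.05% × 83/365 = £1,824.0671
23 December 2029 – 27 July 2030: 217 days at 1.95% → £263,000 × 1.95% × 217/365 = £3,048.9986
28 July – 25 September 2030: 60 days at 1.5% → £263,000 × 1.5% × 60/365 = £648.4932
26 September – 30 September 2030: 5 days at 2.55% → £263,000 × 2.55% × 5/365 = £91.8699
Total = £5,613.4288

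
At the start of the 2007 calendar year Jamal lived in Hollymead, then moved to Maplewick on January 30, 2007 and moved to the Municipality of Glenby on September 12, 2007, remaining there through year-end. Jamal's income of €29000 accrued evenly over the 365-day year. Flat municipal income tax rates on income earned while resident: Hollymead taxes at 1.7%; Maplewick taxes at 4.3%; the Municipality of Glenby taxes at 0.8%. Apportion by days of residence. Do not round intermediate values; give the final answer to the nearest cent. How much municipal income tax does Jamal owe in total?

€878.42

Hollymead, January 1 – January 29, 2007: 29 days → €29000 × 1.7% × 29/365 = €39.1699
Maplewick, January 30 – September 11, 2007: 225 days → €29000 × 4.3% × 225/365 = €768.6986
The Municipality of Glenby, September 12 – December 31, 2007: 111 days → €29000 × 0.8% × 111/365 = €70.5534
Total = €878.4219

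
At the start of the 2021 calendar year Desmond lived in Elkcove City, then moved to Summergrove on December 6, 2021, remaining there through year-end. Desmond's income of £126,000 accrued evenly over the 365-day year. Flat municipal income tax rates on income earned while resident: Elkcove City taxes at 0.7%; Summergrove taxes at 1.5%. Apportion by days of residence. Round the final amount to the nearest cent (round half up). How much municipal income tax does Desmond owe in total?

£953.80

Elkcove City, January 1 – December 5, 2021: 339 days → £126,000 × 0.7% × 339/365 = £819.1726
Summergrove, December 6 – December 31, 2021: 26 days → £126,000 × 1.5% × 26/365 = £134.6301
Total = £953.8027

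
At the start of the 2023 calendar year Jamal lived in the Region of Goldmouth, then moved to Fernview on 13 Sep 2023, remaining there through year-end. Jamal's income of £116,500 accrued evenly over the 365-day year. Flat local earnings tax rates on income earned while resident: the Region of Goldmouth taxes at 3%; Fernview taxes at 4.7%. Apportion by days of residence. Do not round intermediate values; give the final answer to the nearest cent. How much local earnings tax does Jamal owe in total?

The Region of Goldmouth, 1 Jan – 12 Sep 2023: 255 days → £116,500 × 3% × 255/365 = £2,441.7123
Fernview, 13 Sep – 31 Dec 2023: 110 days → £116,500 × 4.7% × 110/365 = £1,650.1507
Total = £4,091.8630

£4,091.86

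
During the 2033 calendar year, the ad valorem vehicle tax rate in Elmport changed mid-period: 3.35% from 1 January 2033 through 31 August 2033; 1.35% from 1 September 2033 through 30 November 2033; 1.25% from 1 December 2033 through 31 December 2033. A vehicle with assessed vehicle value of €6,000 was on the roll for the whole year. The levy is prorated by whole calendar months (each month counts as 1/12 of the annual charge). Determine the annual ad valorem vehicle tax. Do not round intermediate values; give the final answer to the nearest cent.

1 January – 31 August 2033: 8 months at 3.35% → €6,000 × 3.35% × 8/12 = €134.0000
1 September – 30 November 2033: 3 months at 1.35% → €6,000 × 1.35% × 3/12 = €20.2500
1 December – 31 December 2033: 1 month at 1.25% → €6,000 × 1.25% × 1/12 = €6.2500
Total = €160.5000

€160.50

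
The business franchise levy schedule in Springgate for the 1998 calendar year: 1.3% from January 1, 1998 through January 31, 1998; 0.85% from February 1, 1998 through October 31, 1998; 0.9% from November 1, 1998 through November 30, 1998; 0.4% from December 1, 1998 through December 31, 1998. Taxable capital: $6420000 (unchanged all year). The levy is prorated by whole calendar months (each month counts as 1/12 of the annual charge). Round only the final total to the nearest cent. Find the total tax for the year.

$54837.50

January 1 – January 31, 1998: 1 month at 1.3% → $6420000 × 1.3% × 1/12 = $6955.0000
February 1 – October 31, 1998: 9 months at 0.85% → $6420000 × 0.85% × 9/12 = $40927.5000
November 1 – November 30, 1998: 1 month at 0.9% → $6420000 × 0.9% × 1/12 = $4815.0000
December 1 – December 31, 1998: 1 month at 0.4% → $6420000 × 0.4% × 1/12 = $2140.0000
Total = $54837.5000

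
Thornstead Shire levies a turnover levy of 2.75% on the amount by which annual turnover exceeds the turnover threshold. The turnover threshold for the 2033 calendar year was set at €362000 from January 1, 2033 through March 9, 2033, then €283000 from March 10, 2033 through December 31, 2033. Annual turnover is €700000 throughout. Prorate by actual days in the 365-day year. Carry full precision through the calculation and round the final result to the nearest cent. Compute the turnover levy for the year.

January 1 – March 9, 2033: 68 days, exemption €362000 → (€700000 − €362000) × 2.75% × 68/365 = €1731.6712
March 10 – December 31, 2033: 297 days, exemption €283000 → (€700000 − €283000) × 2.75% × 297/365 = €9331.0890
Total = €11062.7603

€11062.76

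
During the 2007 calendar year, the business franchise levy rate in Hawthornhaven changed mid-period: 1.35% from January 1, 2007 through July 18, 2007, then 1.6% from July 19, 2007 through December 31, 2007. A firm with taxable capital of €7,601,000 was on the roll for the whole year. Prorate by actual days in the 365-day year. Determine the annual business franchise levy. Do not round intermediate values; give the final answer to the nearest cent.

January 1 – July 18, 2007: 199 days at 1.35% → €7,601,000 × 1.35% × 199/365 = €55,945.4425
July 19 – December 31, 2007: 166 days at 1.6% → €7,601,000 × 1.6% × 166/365 = €55,310.2904
Total = €111,255.7329

€111,255.73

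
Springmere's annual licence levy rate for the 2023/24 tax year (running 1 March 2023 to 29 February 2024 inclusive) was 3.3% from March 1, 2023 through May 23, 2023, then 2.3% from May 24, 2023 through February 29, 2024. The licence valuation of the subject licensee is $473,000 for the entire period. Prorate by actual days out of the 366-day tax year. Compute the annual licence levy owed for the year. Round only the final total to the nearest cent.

March 1 – May 23, 2023: 84 days at 3.3% → $473,000 × 3.3% × 84/366 = $3,582.3934
May 24, 2023 – February 29, 2024: 282 days at 2.3% → $473,000 × 2.3% × 282/366 = $8,382.1803
Total = $11,964.5738

$11,964.57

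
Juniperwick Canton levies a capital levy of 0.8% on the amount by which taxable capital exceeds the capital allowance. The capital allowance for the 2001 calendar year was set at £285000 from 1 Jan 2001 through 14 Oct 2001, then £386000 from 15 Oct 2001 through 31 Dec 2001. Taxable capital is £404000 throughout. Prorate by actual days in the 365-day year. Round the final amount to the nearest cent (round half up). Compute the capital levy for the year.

£779.33

1 Jan – 14 Oct 2001: 287 days, exemption £285000 → (£404000 − £285000) × 0.8% × 287/365 = £748.5589
15 Oct – 31 Dec 2001: 78 days, exemption £386000 → (£404000 − £386000) × 0.8% × 78/365 = £30.7726
Total = £779.3315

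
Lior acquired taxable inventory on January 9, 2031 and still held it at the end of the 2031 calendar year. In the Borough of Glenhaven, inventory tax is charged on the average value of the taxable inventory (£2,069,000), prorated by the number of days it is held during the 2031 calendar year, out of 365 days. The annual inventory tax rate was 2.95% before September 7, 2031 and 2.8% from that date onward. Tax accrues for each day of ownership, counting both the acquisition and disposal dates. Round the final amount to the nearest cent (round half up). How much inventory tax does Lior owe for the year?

January 9 – September 6, 2031: 241 days at 2.95% → £2,069,000 × 2.95% × 241/365 = £40,300.1521
September 7 – December 31, 2031: 116 days at 2.8% → £2,069,000 × 2.8% × 116/365 = £18,411.2658
Total = £58,711.4178

£58,711.42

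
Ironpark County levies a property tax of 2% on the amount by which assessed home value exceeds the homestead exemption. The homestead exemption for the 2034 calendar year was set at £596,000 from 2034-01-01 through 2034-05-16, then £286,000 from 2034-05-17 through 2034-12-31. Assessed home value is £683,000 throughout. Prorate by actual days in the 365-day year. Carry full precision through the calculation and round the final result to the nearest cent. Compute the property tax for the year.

2034-01-01 to 2034-05-16: 136 days, exemption £596,000 → (£683,000 − £596,000) × 2% × 136/365 = £648.3288
2034-05-17 to 2034-12-31: 229 days, exemption £286,000 → (£683,000 − £286,000) × 2% × 229/365 = £4,981.5342
Total = £5,629.8630

£5,629.86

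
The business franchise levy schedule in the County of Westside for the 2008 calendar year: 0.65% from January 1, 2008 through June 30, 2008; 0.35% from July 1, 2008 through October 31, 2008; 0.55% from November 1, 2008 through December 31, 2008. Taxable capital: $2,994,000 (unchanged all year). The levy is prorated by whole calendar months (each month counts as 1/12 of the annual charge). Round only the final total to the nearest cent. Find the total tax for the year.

$15,968.00

January 1 – June 30, 2008: 6 months at 0.65% → $2,994,000 × 0.65% × 6/12 = $9,730.5000
July 1 – October 31, 2008: 4 months at 0.35% → $2,994,000 × 0.35% × 4/12 = $3,493.0000
November 1 – December 31, 2008: 2 months at 0.55% → $2,994,000 × 0.55% × 2/12 = $2,744.5000
Total = $15,968.0000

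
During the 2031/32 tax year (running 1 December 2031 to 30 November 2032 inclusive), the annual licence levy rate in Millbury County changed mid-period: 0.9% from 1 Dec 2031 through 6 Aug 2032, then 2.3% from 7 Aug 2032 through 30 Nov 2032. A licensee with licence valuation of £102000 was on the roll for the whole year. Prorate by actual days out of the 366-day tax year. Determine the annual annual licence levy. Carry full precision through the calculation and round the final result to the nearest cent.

1 Dec 2031 – 6 Aug 2032: 250 days at 0.9% → £102000 × 0.9% × 250/366 = £627.0492
7 Aug – 30 Nov 2032: 116 days at 2.3% → £102000 × 2.3% × 116/366 = £743.5410
Total = £1370.5902

£1370.59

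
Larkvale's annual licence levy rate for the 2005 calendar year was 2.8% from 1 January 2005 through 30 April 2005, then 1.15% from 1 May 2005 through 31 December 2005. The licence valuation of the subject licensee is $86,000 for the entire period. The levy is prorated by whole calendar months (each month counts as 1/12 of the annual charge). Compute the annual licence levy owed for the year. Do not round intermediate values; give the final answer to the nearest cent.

1 January – 30 April 2005: 4 months at 2.8% → $86,000 × 2.8% × 4/12 = $802.6667
1 May – 31 December 2005: 8 months at 1.15% → $86,000 × 1.15% × 8/12 = $659.3333
Total = $1,462.0000

$1,462.00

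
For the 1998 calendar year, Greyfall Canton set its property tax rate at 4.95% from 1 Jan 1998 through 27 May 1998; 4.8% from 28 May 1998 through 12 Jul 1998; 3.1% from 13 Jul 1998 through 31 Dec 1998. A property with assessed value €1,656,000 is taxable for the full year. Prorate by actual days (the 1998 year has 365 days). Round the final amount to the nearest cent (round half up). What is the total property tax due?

1 Jan – 27 May 1998: 147 days at 4.95% → €1,656,000 × 4.95% × 147/365 = €33,013.3808
28 May – 12 Jul 1998: 46 days at 4.8% → €1,656,000 × 4.8% × 46/365 = €10,017.6658
13 Jul – 31 Dec 1998: 172 days at 3.1% → €1,656,000 × 3.1% × 172/365 = €24,191.2110
Total = €67,222.2575

€67,222.26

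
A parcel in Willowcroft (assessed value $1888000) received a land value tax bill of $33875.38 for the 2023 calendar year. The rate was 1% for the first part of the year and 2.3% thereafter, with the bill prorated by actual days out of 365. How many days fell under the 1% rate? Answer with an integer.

142 days

Let d = days at the first rate; then 365 − d days at the second rate.
$1888000 × [1%·d + 2.3%·(365−d)] / 365 = $33875.38
Solving gives d = 142, so the new rate took effect on 23 May 2023.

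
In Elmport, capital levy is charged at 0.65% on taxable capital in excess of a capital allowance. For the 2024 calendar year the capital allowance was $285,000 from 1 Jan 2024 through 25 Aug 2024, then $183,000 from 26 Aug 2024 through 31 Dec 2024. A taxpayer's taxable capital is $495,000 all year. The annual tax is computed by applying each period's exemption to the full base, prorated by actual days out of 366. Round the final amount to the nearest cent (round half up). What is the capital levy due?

1 Jan – 25 Aug 2024: 238 days, exemption $285,000 → ($495,000 − $285,000) × 0.65% × 238/366 = $887.6230
26 Aug – 31 Dec 2024: 128 days, exemption $183,000 → ($495,000 − $183,000) × 0.65% × 128/366 = $709.2459
Total = $1,596.8689

$1,596.87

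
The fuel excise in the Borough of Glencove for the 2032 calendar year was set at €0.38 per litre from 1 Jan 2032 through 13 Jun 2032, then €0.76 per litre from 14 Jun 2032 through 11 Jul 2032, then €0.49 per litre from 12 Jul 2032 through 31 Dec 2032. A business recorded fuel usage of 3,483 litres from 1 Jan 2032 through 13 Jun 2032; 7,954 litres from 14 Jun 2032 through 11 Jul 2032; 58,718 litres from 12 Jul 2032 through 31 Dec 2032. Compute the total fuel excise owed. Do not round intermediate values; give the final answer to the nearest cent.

1 Jan – 13 Jun 2032: 3,483 litres at €0.38/litre → €1,323.54
14 Jun – 11 Jul 2032: 7,954 litres at €0.76/litre → €6,045.04
12 Jul – 31 Dec 2032: 58,718 litres at €0.49/litre → €28,771.82

€36,140.40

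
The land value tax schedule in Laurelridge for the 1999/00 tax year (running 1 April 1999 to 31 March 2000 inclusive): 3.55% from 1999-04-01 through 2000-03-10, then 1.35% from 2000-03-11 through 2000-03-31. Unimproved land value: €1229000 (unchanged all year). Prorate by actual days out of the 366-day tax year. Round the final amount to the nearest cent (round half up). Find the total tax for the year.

€42078.14

1999-04-01 to 2000-03-10: 345 days at 3.55% → €1229000 × 3.55% × 345/366 = €41126.1680
2000-03-11 to 2000-03-31: 21 days at 1.35% → €1229000 × 1.35% × 21/366 = €951.9713
Total = €42078.1393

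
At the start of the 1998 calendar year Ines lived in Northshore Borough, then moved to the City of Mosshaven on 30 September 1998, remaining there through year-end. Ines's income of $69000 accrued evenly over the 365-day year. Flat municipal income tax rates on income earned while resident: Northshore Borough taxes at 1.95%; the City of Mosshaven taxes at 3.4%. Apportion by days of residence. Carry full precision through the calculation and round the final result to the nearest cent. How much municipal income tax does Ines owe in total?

Northshore Borough, 1 January – 29 September 1998: 272 days → $69000 × 1.95% × 272/365 = $1002.6740
The City of Mosshaven, 30 September – 31 December 1998: 93 days → $69000 × 3.4% × 93/365 = $597.7479
Total = $1600.4219

$1600.42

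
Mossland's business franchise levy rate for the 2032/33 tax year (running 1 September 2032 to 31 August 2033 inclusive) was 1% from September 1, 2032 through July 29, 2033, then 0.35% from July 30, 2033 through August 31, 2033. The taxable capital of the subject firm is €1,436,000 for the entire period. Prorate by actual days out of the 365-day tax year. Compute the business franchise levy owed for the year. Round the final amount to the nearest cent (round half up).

September 1, 2032 – July 29, 2033: 332 days at 1% → €1,436,000 × 1% × 332/365 = €13,061.6986
July 30 – August 31, 2033: 33 days at 0.35% → €1,436,000 × 0.35% × 33/365 = €454.4055
Total = €13,516.1041

€13,516.10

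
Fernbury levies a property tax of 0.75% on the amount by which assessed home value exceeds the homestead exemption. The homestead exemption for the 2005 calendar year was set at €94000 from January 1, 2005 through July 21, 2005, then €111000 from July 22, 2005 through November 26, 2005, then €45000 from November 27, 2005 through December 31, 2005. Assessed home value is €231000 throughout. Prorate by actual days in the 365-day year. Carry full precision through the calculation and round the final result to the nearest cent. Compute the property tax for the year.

€1018.03

January 1 – July 21, 2005: 202 days, exemption €94000 → (€231000 − €94000) × 0.75% × 202/365 = €568.6438
July 22 – November 26, 2005: 128 days, exemption €111000 → (€231000 − €111000) × 0.75% × 128/365 = €315.6164
November 27 – December 31, 2005: 35 days, exemption €45000 → (€231000 − €45000) × 0.75% × 35/365 = €133.7671
Total = €1018.0274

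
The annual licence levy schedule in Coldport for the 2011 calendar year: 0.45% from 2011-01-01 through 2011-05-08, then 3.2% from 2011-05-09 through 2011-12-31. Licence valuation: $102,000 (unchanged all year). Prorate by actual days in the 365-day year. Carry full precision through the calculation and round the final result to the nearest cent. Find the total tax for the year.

2011-01-01 to 2011-05-08: 128 days at 0.45% → $102,000 × 0.45% × 128/365 = $160.9644
2011-05-09 to 2011-12-31: 237 days at 3.2% → $102,000 × 3.2% × 237/365 = $2,119.3644
Total = $2,280.3288

$2,280.33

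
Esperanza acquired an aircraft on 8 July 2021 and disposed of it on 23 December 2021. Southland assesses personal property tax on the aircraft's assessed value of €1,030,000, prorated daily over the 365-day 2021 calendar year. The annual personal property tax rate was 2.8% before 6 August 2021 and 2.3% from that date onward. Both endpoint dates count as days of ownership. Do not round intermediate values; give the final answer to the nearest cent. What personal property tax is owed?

€11,377.97

8 July – 5 August 2021: 29 days at 2.8% → €1,030,000 × 2.8% × 29/365 = €2,291.3973
6 August – 23 December 2021: 140 days at 2.3% → €1,030,000 × 2.3% × 140/365 = €9,086.5753
Total = €11,377.9726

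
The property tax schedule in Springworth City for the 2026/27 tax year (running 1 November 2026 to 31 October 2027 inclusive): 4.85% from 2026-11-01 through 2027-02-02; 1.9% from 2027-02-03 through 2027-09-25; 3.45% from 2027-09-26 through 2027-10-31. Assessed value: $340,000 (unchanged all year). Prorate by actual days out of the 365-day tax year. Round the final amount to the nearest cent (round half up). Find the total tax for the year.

2026-11-01 to 2027-02-02: 94 days at 4.85% → $340,000 × 4.85% × 94/365 = $4,246.7397
2027-02-03 to 2027-09-25: 235 days at 1.9% → $340,000 × 1.9% × 235/365 = $4,159.1781
2027-09-26 to 2027-10-31: 36 days at 3.45% → $340,000 × 3.45% × 36/365 = $1,156.9315
Total = $9,562.8493

$9,562.85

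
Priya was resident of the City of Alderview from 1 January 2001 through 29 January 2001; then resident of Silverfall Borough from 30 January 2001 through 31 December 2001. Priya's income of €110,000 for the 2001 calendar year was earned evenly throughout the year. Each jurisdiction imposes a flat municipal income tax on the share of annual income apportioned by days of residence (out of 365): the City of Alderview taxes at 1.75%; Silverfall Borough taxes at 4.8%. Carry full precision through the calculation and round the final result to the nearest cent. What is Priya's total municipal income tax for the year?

€5,013.44

The City of Alderview, 1 January – 29 January 2001: 29 days → €110,000 × 1.75% × 29/365 = €152.9452
Silverfall Borough, 30 January – 31 December 2001: 336 days → €110,000 × 4.8% × 336/365 = €4,860.4932
Total = €5,013.4384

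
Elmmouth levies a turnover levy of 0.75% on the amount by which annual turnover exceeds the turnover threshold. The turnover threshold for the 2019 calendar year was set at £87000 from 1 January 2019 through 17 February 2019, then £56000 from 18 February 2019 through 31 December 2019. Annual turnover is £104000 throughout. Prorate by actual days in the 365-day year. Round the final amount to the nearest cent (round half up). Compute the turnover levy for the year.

1 January – 17 February 2019: 48 days, exemption £87000 → (£104000 − £87000) × 0.75% × 48/365 = £16.7671
18 February – 31 December 2019: 317 days, exemption £56000 → (£104000 − £56000) × 0.75% × 317/365 = £312.6575
Total = £329.4247

£329.42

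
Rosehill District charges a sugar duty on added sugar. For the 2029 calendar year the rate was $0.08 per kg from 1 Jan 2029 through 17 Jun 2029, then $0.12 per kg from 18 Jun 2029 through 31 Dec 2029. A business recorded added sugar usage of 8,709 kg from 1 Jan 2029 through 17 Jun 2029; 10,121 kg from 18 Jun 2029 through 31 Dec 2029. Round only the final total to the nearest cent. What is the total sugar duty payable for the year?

1 Jan – 17 Jun 2029: 8,709 kg at $0.08/kg → $696.72
18 Jun – 31 Dec 2029: 10,121 kg at $0.12/kg → $1,214.52

$1,911.24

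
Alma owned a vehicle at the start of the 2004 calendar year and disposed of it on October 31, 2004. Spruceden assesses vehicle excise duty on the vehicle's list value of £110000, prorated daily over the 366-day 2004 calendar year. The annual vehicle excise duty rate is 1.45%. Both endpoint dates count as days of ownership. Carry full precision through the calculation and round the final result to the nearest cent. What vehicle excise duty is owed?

£1329.17

Days held (January 1 – October 31, 2004): 305 out of 366
Tax = £110000 × 1.45% × 305/366 = £1329.1667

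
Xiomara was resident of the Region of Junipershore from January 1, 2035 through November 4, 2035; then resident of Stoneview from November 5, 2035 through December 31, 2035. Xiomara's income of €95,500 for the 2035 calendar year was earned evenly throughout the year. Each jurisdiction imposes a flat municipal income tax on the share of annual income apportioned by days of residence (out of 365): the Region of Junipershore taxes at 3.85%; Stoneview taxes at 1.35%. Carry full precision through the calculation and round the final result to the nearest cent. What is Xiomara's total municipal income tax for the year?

The Region of Junipershore, January 1 – November 4, 2035: 308 days → €95,500 × 3.85% × 308/365 = €3,102.5726
Stoneview, November 5 – December 31, 2035: 57 days → €95,500 × 1.35% × 57/365 = €201.3349
Total = €3,303.9075

€3,303.91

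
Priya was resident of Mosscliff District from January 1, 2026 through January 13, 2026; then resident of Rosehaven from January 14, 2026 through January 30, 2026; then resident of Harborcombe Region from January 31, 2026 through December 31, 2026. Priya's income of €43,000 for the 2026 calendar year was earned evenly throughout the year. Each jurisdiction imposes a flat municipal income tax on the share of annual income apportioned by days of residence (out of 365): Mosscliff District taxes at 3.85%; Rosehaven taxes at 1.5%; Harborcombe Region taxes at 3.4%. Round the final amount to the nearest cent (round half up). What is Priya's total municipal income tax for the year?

€1,430.84

Mosscliff District, January 1 – January 13, 2026: 13 days → €43,000 × 3.85% × 13/365 = €58.9630
Rosehaven, January 14 – January 30, 2026: 17 days → €43,000 × 1.5% × 17/365 = €30.0411
Harborcombe Region, January 31 – December 31, 2026: 335 days → €43,000 × 3.4% × 335/365 = €1,341.8356
Total = €1,430.8397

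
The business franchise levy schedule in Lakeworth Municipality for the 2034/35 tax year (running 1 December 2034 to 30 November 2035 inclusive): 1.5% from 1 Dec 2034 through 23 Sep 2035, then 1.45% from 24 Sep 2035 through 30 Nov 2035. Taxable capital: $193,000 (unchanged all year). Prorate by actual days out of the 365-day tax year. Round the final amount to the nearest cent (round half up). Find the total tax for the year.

1 Dec 2034 – 23 Sep 2035: 297 days at 1.5% → $193,000 × 1.5% × 297/365 = $2,355.6575
24 Sep – 30 Nov 2035: 68 days at 1.45% → $193,000 × 1.45% × 68/365 = $521.3644
Total = $2,877.0219

$2,877.02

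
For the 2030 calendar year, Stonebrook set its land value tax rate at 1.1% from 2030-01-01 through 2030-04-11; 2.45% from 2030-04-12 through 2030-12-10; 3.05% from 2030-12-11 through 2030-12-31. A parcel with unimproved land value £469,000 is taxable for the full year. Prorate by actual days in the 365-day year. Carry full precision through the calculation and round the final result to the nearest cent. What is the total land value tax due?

2030-01-01 to 2030-04-11: 101 days at 1.1% → £469,000 × 1.1% × 101/365 = £1,427.5589
2030-04-12 to 2030-12-10: 243 days at 2.45% → £469,000 × 2.45% × 243/365 = £7,649.8397
2030-12-11 to 2030-12-31: 21 days at 3.05% → £469,000 × 3.05% × 21/365 = £822.9986
Total = £9,900.3973

£9,900.40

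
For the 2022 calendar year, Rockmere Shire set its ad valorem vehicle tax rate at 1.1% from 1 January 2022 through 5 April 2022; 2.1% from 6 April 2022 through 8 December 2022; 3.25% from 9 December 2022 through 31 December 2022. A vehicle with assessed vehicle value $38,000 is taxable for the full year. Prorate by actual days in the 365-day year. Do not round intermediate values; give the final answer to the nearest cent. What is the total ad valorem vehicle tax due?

$726.63

1 January – 5 April 2022: 95 days at 1.1% → $38,000 × 1.1% × 95/365 = $108.7945
6 April – 8 December 2022: 247 days at 2.1% → $38,000 × 2.1% × 247/365 = $540.0164
9 December – 31 December 2022: 23 days at 3.25% → $38,000 × 3.25% × 23/365 = $77.8219
Total = $726.6329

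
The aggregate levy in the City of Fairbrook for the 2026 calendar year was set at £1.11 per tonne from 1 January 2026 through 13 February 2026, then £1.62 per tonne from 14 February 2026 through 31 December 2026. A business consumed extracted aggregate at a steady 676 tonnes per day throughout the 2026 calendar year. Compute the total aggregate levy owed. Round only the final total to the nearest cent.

£384,549.36

1 January – 13 February 2026: 44 days × 676 tonnes/day = 29,744 tonnes at £1.11/tonne → £33,015.84
14 February – 31 December 2026: 321 days × 676 tonnes/day = 216,996 tonnes at £1.62/tonne → £351,533.52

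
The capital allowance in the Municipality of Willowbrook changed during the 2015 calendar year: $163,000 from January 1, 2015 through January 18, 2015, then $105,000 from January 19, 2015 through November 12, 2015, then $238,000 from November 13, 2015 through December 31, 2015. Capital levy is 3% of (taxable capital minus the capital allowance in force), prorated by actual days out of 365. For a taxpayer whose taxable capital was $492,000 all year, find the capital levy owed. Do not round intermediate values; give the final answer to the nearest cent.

$10,988.55

January 1 – January 18, 2015: 18 days, exemption $163,000 → ($492,000 − $163,000) × 3% × 18/365 = $486.7397
January 19 – November 12, 2015: 298 days, exemption $105,000 → ($492,000 − $105,000) × 3% × 298/365 = $9,478.8493
November 13 – December 31, 2015: 49 days, exemption $238,000 → ($492,000 − $238,000) × 3% × 49/365 = $1,022.9589
Total = $10,988.5479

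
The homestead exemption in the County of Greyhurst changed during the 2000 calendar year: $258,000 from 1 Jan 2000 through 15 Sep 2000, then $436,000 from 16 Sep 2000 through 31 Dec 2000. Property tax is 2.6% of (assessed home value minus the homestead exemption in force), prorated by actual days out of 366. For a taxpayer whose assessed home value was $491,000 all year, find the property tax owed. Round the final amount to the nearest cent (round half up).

1 Jan – 15 Sep 2000: 259 days, exemption $258,000 → ($491,000 − $258,000) × 2.6% × 259/366 = $4,286.9454
16 Sep – 31 Dec 2000: 107 days, exemption $436,000 → ($491,000 − $436,000) × 2.6% × 107/366 = $418.0601
Total = $4,705.0055

$4,705.01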